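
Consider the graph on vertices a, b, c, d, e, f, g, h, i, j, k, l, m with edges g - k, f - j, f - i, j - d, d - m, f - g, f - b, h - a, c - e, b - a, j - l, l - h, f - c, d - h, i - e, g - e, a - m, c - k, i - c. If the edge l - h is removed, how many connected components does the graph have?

1

l and h are still connected via l-j-d-h, so the component count stays at 1.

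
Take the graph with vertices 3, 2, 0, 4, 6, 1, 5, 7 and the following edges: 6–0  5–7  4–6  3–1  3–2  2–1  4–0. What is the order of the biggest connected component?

3

Starting from 5 we can reach 5, 7. That is one component of size 2.
Starting from 1 we can reach 1, 2, 3. That is one component of size 3.
Starting from 0 we can reach 0, 4, 6. That is one component of size 3.
The largest has 3 vertices.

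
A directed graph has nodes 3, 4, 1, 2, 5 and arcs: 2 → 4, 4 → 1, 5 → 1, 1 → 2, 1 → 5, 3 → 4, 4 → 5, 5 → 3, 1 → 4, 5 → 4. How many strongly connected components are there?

1

{1, 2, 3, 4, 5} are all mutually reachable — one SCC of size 5.
That gives 1 strongly connected component.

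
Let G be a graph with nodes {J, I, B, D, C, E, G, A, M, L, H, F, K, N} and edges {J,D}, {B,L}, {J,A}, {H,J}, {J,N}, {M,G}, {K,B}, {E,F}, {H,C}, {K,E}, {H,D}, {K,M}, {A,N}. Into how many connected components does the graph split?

I is isolated — a component by itself.
Starting from A we can reach A, C, D, H, J, N. That is one component of size 6.
Starting from B we can reach B, E, F, G, K, L, M. That is one component of size 7.
Total: 3 components.

3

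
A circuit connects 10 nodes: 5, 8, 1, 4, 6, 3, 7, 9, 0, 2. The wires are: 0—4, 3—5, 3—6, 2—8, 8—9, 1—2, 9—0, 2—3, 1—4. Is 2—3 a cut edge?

Removing 2—3 leaves no path between 2 and 3: the component count goes from 2 to 3. So it is a bridge.

Yes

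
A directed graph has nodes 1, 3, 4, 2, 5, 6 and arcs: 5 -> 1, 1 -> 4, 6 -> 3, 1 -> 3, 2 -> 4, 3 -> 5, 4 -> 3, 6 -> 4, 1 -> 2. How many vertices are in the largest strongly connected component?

5

{1, 2, 3, 4, 5} are all mutually reachable — one SCC of size 5.
{6} is an SCC by itself.
The largest has 5 vertices.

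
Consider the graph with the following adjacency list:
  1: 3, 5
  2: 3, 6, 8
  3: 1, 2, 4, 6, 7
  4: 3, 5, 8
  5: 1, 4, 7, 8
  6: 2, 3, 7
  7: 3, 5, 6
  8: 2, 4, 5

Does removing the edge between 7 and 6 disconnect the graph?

No

After removing 7-6, the path 7-3-6 still connects them, so the edge is not a bridge.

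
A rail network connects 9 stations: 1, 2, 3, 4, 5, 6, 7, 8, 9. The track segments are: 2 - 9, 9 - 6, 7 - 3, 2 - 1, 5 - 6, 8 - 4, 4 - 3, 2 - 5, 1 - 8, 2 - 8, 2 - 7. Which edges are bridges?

none

The edges on the cycle 2-1-8-2 are not bridges since each lies on that cycle.
Every edge lies on some cycle, so there are no bridges.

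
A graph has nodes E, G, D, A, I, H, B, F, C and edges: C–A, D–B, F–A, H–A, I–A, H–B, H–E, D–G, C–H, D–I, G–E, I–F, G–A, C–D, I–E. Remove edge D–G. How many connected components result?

D and G are still connected via D-I-E-G, so the component count stays at 1.

1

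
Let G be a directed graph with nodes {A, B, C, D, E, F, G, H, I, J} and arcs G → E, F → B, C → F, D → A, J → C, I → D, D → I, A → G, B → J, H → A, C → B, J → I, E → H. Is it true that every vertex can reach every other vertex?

There is no directed path from H to J, so the graph is not strongly connected.

No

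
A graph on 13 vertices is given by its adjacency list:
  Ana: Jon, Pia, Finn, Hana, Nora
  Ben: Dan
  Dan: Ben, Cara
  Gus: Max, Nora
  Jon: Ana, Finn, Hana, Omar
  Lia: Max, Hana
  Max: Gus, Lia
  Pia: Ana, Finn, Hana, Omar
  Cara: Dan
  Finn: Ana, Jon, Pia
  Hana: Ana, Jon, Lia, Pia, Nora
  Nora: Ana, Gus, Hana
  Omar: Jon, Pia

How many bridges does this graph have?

The edges on the cycle Ana-Jon-Finn-Pia-Ana are not bridges since each lies on that cycle.
But removing Cara-Dan disconnects Cara from Dan; removing Dan-Ben disconnects Dan from Ben — these are bridges.
That makes 2 bridges.

2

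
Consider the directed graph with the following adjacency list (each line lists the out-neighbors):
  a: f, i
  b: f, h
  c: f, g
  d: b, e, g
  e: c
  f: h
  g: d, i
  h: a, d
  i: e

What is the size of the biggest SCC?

9

{a, b, c, d, e, f, g, h, i} are all mutually reachable — one SCC of size 9.
The largest has 9 vertices.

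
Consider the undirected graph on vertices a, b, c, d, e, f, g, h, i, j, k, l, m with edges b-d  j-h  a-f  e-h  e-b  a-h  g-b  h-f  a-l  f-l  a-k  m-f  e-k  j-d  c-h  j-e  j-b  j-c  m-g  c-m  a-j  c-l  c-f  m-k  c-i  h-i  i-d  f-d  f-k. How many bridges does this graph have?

The edges on the cycle j-c-m-g-b-e-j are not bridges since each lies on that cycle.
Every edge lies on some cycle, so there are no bridges.

0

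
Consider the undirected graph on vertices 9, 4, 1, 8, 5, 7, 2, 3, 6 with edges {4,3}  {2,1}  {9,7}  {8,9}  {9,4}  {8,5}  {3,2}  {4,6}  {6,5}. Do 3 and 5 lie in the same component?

From 3 we can reach 1, 2, 3, 4, 5, 6, 7, 8, 9, which includes 5.

Yes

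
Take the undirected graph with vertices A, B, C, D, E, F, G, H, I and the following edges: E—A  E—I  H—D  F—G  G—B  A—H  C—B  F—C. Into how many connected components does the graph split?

Starting from B we can reach B, C, F, G. That is one component of size 4.
Starting from A we can reach A, D, E, H, I. That is one component of size 5.
Total: 2 components.

2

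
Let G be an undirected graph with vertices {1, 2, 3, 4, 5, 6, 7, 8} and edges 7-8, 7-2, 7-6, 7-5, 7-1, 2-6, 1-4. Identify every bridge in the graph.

The edges on the cycle 7-2-6-7 are not bridges since each lies on that cycle.
But removing 1-4 disconnects 1 from 4; removing 7-8 disconnects 7 from 8; removing 7-1 disconnects 7 from 1; removing 7-5 disconnects 7 from 5 — these are bridges.

1-4, 1-7, 5-7, 7-8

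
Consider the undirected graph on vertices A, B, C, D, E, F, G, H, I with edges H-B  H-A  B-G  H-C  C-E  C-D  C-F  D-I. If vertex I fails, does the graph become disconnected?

No

Deleting I leaves 1 component (was 1), so I is not a cut vertex.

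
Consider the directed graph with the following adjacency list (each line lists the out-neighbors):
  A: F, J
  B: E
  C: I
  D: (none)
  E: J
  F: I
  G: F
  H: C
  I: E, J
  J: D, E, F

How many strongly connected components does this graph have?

{E, F, I, J} are all mutually reachable — one SCC of size 4.
{A} is an SCC by itself.
{G} is an SCC by itself.
{H} is an SCC by itself.
{B} is an SCC by itself.
(and 2 more singleton SCCs)
That gives 7 strongly connected components.

7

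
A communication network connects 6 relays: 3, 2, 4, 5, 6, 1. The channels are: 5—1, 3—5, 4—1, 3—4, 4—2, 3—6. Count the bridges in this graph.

2

The edges on the cycle 3-4-1-5-3 are not bridges since each lies on that cycle.
But removing 6—3 disconnects 6 from 3; removing 2—4 disconnects 2 from 4 — these are bridges.
That makes 2 bridges.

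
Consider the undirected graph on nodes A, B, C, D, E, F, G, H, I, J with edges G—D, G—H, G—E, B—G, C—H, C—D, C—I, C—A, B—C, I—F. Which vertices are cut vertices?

Removing C increases the component count from 2 to 4, so C is a cut vertex.
Removing G increases the component count from 2 to 3, so G is a cut vertex.
Removing I increases the component count from 2 to 3, so I is a cut vertex.
By contrast removing D leaves 2 components; it is not a cut vertex. No other vertex is a cut vertex either.

C, G, I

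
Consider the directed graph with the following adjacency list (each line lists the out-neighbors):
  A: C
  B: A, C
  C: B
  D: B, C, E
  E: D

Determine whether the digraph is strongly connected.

There is no directed path from C to D, so the graph is not strongly connected.

No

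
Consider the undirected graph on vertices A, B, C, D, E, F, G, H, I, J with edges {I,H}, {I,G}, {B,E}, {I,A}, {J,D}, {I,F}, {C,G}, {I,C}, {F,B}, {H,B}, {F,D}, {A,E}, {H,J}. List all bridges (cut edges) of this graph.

none

The edges on the cycle I-C-G-I are not bridges since each lies on that cycle.
Every edge lies on some cycle, so there are no bridges.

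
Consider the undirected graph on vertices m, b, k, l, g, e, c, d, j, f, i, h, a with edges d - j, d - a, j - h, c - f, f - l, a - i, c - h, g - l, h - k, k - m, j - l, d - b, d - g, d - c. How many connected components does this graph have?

e is isolated — a component by itself.
Starting from a we can reach a, b, c, d, f, g, h, i, j, k, l, m. That is one component of size 12.
Total: 2 components.

2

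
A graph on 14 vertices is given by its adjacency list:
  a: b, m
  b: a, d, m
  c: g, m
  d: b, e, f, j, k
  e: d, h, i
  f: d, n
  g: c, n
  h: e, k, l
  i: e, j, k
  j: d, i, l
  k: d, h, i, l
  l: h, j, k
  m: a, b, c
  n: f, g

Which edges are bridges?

The edges on the cycle d-j-l-h-e-d are not bridges since each lies on that cycle.
Every edge lies on some cycle, so there are no bridges.

none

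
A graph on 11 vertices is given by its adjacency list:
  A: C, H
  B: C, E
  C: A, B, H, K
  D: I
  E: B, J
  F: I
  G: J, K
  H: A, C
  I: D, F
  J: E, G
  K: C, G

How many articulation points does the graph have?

2

Removing C increases the component count from 2 to 3, so C is a cut vertex.
Removing I increases the component count from 2 to 3, so I is a cut vertex.
By contrast removing G leaves 2 components; it is not a cut vertex. No other vertex is a cut vertex either.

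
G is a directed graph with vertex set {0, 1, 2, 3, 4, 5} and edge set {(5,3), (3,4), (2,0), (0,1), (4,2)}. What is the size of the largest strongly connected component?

{4} is an SCC by itself.
{1} is an SCC by itself.
{2} is an SCC by itself.
{3} is an SCC by itself.
{5} is an SCC by itself.
(and 1 more singleton SCC)
The largest has 1 vertex.

1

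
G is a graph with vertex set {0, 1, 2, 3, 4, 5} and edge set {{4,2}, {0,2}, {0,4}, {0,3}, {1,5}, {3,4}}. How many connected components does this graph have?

2

Starting from 1 we can reach 1, 5. That is one component of size 2.
Starting from 0 we can reach 0, 2, 3, 4. That is one component of size 4.
Total: 2 components.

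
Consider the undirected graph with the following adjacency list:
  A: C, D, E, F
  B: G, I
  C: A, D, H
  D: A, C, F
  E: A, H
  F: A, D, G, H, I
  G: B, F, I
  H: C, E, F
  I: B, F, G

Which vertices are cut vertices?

F

Removing F increases the component count from 1 to 2, so F is a cut vertex.
By contrast removing A leaves 1 component; it is not a cut vertex. No other vertex is a cut vertex either.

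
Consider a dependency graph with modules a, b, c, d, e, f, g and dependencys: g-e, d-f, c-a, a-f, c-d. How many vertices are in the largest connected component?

b is isolated — a component by itself.
Starting from e we can reach e, g. That is one component of size 2.
Starting from a we can reach a, c, d, f. That is one component of size 4.
The largest has 4 vertices.

4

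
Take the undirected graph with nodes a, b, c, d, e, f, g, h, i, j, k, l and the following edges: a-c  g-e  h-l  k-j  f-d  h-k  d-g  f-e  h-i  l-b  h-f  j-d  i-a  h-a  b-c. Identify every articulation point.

Removing h increases the component count from 1 to 2, so h is a cut vertex.
By contrast removing k leaves 1 component; it is not a cut vertex. No other vertex is a cut vertex either.

h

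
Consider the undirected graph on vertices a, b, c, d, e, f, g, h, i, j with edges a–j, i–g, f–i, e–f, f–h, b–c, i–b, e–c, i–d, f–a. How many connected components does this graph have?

Starting from a we can reach a, b, c, d, e, f, g, h, i, j. That is one component of size 10.
Total: 1 component.

1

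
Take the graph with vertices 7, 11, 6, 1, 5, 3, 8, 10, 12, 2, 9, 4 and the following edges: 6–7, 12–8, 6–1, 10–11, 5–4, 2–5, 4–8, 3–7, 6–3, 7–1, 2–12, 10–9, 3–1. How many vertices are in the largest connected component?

5

Starting from 9 we can reach 9, 10, 11. That is one component of size 3.
Starting from 1 we can reach 1, 3, 6, 7. That is one component of size 4.
Starting from 2 we can reach 2, 4, 5, 8, 12. That is one component of size 5.
The largest has 5 vertices.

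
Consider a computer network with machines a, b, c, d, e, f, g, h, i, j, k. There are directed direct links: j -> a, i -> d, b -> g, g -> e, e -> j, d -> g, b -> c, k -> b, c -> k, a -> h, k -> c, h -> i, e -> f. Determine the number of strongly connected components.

3

{a, d, e, g, h, i, j} are all mutually reachable — one SCC of size 7.
{b, c, k} are all mutually reachable — one SCC of size 3.
{f} is an SCC by itself.
That gives 3 strongly connected components.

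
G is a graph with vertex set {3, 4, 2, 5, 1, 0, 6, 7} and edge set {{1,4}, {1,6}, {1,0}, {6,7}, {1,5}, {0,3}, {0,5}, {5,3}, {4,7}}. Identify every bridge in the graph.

none

The edges on the cycle 1-0-3-5-1 are not bridges since each lies on that cycle.
Every edge lies on some cycle, so there are no bridges.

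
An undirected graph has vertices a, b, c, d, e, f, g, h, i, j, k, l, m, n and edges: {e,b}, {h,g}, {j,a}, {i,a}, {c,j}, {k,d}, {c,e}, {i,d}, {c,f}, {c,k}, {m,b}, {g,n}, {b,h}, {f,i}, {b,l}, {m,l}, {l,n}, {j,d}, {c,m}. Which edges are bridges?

none

The edges on the cycle b-h-g-n-l-b are not bridges since each lies on that cycle.
Every edge lies on some cycle, so there are no bridges.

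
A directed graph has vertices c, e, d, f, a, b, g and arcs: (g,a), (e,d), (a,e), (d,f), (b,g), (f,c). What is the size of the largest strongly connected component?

1

{d} is an SCC by itself.
{f} is an SCC by itself.
{a} is an SCC by itself.
{c} is an SCC by itself.
{g} is an SCC by itself.
(and 2 more singleton SCCs)
The largest has 1 vertex.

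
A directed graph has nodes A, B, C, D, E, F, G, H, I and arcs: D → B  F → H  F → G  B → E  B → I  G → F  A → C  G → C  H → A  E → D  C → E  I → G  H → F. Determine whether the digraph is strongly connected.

Yes

From H we can reach every vertex (A, B, C, D, E, F, G, H, I), and every vertex can reach H (A, B, C, D, E, F, G, H, I). So the whole graph is one strongly connected component.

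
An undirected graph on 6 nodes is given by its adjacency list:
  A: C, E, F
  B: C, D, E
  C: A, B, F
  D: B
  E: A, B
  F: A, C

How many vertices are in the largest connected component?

6

Starting from A we can reach A, B, C, D, E, F. That is one component of size 6.
The largest has 6 vertices.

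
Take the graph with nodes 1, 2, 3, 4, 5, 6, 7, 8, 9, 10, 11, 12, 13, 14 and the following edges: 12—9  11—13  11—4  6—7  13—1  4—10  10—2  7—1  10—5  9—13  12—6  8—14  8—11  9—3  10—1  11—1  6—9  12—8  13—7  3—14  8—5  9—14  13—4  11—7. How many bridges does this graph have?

The edges on the cycle 9-3-14-9 are not bridges since each lies on that cycle.
But removing 10—2 disconnects 10 from 2 — this is a bridge.

1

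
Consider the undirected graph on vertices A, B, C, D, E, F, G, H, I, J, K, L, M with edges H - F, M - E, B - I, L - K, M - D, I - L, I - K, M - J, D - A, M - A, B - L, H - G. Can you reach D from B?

No

The component containing B is {B, I, K, L}, and D is not in it.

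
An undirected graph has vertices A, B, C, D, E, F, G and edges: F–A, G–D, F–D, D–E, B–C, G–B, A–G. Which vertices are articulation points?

B, D, G

Removing B increases the component count from 1 to 2, so B is a cut vertex.
Removing D increases the component count from 1 to 2, so D is a cut vertex.
Removing G increases the component count from 1 to 2, so G is a cut vertex.
By contrast removing F leaves 1 component; it is not a cut vertex. No other vertex is a cut vertex either.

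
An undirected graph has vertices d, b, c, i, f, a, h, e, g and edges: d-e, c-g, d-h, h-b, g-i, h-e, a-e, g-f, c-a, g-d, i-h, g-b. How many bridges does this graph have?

1

The edges on the cycle g-i-h-d-g are not bridges since each lies on that cycle.
But removing f-g disconnects f from g — this is a bridge.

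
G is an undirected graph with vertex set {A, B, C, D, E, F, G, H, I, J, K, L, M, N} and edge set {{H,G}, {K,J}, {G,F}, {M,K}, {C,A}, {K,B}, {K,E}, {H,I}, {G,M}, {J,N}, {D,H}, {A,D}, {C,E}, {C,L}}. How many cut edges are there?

6

The edges on the cycle C-A-D-H-G-M-K-E-C are not bridges since each lies on that cycle.
But removing C-L disconnects C from L; removing I-H disconnects I from H; removing J-K disconnects J from K; removing B-K disconnects B from K — these are bridges.
In total 6 edges are bridges.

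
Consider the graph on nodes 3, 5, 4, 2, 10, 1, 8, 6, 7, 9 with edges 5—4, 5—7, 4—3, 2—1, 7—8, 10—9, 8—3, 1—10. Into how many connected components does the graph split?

6 is isolated — a component by itself.
Starting from 1 we can reach 1, 2, 9, 10. That is one component of size 4.
Starting from 3 we can reach 3, 4, 5, 7, 8. That is one component of size 5.
Total: 3 components.

3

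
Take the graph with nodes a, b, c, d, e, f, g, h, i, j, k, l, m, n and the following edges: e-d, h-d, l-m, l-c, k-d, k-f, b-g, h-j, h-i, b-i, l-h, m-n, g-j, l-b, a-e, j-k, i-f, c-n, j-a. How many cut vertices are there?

Removing l increases the component count from 1 to 2, so l is a cut vertex.
By contrast removing j leaves 1 component; it is not a cut vertex. No other vertex is a cut vertex either.

1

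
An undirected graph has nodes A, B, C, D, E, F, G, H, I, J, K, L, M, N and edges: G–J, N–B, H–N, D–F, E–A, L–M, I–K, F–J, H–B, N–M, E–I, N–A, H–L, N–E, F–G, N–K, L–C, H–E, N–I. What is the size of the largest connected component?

Starting from D we can reach D, F, G, J. That is one component of size 4.
Starting from A we can reach A, B, C, E, H, I, K, L, M, N. That is one component of size 10.
The largest has 10 vertices.

10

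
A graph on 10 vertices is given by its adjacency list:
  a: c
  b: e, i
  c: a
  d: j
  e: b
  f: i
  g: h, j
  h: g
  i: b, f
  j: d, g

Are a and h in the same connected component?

The component containing a is {a, c}, and h is not in it.

No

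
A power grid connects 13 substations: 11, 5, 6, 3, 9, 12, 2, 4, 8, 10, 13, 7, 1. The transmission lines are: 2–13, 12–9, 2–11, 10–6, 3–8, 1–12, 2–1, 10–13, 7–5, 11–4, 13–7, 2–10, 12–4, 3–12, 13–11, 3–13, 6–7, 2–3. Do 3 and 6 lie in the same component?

Yes

From 3 we can reach 1, 2, 3, 4, 5, 6, 7, 8, 9, 10, 11, 12, 13, which includes 6.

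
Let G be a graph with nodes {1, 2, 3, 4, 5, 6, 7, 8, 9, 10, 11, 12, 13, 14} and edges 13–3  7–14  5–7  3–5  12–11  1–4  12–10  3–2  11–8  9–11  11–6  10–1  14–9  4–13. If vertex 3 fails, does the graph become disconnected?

Deleting 3 raises the number of components from 1 to 2, so 3 is a cut vertex.

Yes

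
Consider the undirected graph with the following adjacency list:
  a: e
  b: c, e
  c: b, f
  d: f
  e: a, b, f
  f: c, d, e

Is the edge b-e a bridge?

After removing b-e, the path b-c-f-e still connects them, so the edge is not a bridge.

No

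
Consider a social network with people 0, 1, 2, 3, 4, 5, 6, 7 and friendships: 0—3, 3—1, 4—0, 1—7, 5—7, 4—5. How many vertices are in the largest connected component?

6 is isolated — a component by itself.
2 is isolated — a component by itself.
Starting from 0 we can reach 0, 1, 3, 4, 5, 7. That is one component of size 6.
The largest has 6 vertices.

6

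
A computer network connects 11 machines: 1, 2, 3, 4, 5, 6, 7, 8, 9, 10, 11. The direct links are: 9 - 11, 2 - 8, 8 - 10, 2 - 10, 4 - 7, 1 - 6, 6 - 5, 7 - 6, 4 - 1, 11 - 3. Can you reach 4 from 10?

The component containing 10 is {2, 8, 10}, and 4 is not in it.

No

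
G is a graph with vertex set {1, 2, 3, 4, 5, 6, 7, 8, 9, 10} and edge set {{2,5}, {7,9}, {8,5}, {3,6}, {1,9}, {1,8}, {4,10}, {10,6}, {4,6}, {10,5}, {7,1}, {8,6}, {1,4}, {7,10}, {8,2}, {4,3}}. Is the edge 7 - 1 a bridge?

No

After removing 7 - 1, the path 7-9-1 still connects them, so the edge is not a bridge.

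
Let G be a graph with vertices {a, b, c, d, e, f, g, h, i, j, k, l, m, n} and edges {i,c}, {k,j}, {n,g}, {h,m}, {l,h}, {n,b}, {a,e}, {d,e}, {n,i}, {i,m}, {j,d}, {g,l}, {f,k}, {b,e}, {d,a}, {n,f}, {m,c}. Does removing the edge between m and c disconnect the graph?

No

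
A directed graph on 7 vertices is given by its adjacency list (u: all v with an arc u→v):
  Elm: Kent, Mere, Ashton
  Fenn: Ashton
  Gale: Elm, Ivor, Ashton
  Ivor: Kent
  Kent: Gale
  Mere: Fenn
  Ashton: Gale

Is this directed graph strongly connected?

Yes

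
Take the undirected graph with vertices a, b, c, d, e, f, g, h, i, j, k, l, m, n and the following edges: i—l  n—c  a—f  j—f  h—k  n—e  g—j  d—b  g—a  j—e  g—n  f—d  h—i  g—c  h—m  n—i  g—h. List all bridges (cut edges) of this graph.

b-d, d-f, h-k, h-m, i-l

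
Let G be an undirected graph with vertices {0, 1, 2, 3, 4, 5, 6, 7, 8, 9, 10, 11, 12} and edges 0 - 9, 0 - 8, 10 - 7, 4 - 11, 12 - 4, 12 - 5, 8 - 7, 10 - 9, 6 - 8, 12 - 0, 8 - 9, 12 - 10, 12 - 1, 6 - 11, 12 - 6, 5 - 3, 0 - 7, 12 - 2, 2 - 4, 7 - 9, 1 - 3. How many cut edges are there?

The edges on the cycle 12-1-3-5-12 are not bridges since each lies on that cycle.
Every edge lies on some cycle, so there are no bridges.

0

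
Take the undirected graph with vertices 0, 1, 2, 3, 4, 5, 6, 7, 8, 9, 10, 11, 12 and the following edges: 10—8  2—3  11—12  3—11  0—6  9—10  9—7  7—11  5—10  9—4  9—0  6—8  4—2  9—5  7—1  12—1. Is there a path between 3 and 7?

Yes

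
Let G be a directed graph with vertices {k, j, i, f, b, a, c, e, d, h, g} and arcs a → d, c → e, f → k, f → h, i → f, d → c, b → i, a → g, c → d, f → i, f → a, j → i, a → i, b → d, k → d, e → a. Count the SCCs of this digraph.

5

{a, c, d, e, f, i, k} are all mutually reachable — one SCC of size 7.
{h} is an SCC by itself.
{j} is an SCC by itself.
{b} is an SCC by itself.
{g} is an SCC by itself.
That gives 5 strongly connected components.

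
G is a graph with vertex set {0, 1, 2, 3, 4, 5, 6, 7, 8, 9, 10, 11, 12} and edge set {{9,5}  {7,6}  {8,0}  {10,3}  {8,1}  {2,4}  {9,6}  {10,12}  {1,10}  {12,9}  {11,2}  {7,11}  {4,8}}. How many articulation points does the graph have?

Removing 8 increases the component count from 1 to 2, so 8 is a cut vertex.
Removing 9 increases the component count from 1 to 2, so 9 is a cut vertex.
Removing 10 increases the component count from 1 to 2, so 10 is a cut vertex.
By contrast removing 11 leaves 1 component; it is not a cut vertex. No other vertex is a cut vertex either.

3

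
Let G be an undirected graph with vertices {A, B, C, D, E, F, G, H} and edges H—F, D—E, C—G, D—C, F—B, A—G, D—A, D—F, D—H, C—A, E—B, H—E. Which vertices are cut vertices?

Removing D increases the component count from 1 to 2, so D is a cut vertex.
By contrast removing H leaves 1 component; it is not a cut vertex. No other vertex is a cut vertex either.

D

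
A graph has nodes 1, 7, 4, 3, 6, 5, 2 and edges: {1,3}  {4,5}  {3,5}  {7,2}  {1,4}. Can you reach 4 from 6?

No

The component containing 6 is {6}, and 4 is not in it.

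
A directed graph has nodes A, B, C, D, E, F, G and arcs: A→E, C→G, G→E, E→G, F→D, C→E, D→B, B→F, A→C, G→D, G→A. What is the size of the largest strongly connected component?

4

{A, C, E, G} are all mutually reachable — one SCC of size 4.
{B, D, F} are all mutually reachable — one SCC of size 3.
The largest has 4 vertices.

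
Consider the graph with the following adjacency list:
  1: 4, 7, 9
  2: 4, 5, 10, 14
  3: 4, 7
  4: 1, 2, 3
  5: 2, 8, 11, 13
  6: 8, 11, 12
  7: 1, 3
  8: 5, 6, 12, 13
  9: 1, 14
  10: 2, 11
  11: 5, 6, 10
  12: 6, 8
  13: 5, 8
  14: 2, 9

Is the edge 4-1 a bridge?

No

After removing 4-1, the path 4-3-7-1 still connects them, so the edge is not a bridge.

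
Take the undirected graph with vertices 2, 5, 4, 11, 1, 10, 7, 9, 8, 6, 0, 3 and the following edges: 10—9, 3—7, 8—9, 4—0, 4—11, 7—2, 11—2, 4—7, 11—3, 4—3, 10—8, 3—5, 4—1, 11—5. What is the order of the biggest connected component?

6 is isolated — a component by itself.
Starting from 8 we can reach 8, 9, 10. That is one component of size 3.
Starting from 0 we can reach 0, 1, 2, 3, 4, 5, 7, 11. That is one component of size 8.
The largest has 8 vertices.

8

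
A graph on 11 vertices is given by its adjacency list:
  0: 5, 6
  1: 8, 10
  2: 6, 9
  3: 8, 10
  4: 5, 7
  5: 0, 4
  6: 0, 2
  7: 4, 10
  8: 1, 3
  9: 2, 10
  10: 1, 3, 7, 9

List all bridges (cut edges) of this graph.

none

The edges on the cycle 10-3-8-1-10 are not bridges since each lies on that cycle.
Every edge lies on some cycle, so there are no bridges.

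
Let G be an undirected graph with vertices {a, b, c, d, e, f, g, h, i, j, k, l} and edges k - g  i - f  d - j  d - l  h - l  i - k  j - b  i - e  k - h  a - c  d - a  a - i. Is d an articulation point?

Deleting d raises the number of components from 1 to 2, so d is a cut vertex.

Yes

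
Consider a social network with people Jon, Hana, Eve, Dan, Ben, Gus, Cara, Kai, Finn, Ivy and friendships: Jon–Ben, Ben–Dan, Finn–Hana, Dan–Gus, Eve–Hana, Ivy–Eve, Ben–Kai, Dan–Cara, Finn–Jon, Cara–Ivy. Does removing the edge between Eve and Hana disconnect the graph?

After removing Eve–Hana, the path Eve-Ivy-Cara-Dan-Ben-Jon-Finn-Hana still connects them, so the edge is not a bridge.

No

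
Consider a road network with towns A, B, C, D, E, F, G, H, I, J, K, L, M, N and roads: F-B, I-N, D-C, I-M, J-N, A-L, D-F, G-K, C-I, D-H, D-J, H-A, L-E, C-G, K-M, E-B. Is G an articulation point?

No

Deleting G leaves 1 component (was 1) (its neighbors C, K remain connected to each other), so G is not a cut vertex.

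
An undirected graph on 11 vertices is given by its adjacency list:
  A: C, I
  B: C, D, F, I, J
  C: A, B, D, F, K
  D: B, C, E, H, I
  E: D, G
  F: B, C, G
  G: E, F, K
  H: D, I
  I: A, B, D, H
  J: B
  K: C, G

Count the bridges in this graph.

1

The edges on the cycle D-B-I-A-C-D are not bridges since each lies on that cycle.
But removing J-B disconnects J from B — this is a bridge.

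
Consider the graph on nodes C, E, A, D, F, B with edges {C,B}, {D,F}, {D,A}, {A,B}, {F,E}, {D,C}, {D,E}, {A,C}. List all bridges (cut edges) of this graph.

The edges on the cycle D-F-E-D are not bridges since each lies on that cycle.
Every edge lies on some cycle, so there are no bridges.

none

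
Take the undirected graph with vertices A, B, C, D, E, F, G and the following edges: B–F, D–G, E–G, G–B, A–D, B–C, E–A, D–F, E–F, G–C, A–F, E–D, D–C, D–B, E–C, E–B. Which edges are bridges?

The edges on the cycle E-A-D-E are not bridges since each lies on that cycle.
Every edge lies on some cycle, so there are no bridges.

none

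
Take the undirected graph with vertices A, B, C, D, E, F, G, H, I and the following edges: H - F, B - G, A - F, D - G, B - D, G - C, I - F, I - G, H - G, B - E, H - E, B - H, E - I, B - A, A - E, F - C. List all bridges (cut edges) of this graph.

The edges on the cycle B-A-E-B are not bridges since each lies on that cycle.
Every edge lies on some cycle, so there are no bridges.

none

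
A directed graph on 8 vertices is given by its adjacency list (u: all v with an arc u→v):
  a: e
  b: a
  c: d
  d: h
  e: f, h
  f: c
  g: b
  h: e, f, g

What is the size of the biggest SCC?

{a, b, c, d, e, f, g, h} are all mutually reachable — one SCC of size 8.
The largest has 8 vertices.

8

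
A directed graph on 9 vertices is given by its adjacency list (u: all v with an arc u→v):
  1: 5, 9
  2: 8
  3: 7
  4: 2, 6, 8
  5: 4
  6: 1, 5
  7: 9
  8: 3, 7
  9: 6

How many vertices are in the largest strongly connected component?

9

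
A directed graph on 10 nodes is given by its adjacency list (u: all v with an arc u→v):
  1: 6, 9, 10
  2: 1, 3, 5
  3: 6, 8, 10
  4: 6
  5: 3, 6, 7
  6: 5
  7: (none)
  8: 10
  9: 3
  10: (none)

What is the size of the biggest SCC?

3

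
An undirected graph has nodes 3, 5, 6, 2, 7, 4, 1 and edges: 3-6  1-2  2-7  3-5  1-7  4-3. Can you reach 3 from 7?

The component containing 7 is {1, 2, 7}, and 3 is not in it.

No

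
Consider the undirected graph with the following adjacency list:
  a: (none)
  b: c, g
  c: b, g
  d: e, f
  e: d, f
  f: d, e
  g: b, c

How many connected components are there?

3

a is isolated — a component by itself.
Starting from b we can reach b, c, g. That is one component of size 3.
Starting from d we can reach d, e, f. That is one component of size 3.
Total: 3 components.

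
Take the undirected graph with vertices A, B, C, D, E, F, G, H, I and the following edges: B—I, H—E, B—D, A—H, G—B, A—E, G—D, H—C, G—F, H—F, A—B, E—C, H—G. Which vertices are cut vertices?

B

Removing B increases the component count from 1 to 2, so B is a cut vertex.
By contrast removing D leaves 1 component; it is not a cut vertex. No other vertex is a cut vertex either.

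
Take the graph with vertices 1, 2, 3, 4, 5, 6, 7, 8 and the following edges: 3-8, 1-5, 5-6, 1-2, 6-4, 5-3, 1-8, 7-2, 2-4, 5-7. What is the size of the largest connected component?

8

Starting from 1 we can reach 1, 2, 3, 4, 5, 6, 7, 8. That is one component of size 8.
The largest has 8 vertices.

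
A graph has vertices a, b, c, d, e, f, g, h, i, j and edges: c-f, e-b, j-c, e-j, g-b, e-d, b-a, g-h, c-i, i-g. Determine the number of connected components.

1

Starting from a we can reach a, b, c, d, e, f, g, h, i, j. That is one component of size 10.
Total: 1 component.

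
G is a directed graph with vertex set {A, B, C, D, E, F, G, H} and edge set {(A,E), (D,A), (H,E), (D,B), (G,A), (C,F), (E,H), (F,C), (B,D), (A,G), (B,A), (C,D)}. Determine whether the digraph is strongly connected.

There is no directed path from E to C, so the graph is not strongly connected.

No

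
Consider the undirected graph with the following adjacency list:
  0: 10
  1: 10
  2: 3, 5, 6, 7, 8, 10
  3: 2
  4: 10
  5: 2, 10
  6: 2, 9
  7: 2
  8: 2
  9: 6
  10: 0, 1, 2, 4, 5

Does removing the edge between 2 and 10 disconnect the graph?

No

After removing 2-10, the path 2-5-10 still connects them, so the edge is not a bridge.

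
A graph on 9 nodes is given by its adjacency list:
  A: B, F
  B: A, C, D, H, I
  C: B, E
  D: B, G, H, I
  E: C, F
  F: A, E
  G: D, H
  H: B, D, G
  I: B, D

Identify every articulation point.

B

Removing B increases the component count from 1 to 2, so B is a cut vertex.
By contrast removing A leaves 1 component; it is not a cut vertex. No other vertex is a cut vertex either.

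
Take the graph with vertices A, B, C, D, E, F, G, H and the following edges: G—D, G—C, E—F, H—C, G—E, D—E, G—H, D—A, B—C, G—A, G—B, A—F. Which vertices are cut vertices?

G

Removing G increases the component count from 1 to 2, so G is a cut vertex.
By contrast removing F leaves 1 component; it is not a cut vertex. No other vertex is a cut vertex either.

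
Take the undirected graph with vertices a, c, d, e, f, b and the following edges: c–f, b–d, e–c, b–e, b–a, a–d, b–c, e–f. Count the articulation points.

1

Removing b increases the component count from 1 to 2, so b is a cut vertex.
By contrast removing d leaves 1 component; it is not a cut vertex. No other vertex is a cut vertex either.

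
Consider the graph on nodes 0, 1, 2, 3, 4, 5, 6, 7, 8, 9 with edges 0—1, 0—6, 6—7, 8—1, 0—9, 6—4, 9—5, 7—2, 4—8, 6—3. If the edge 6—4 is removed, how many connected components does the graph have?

6 and 4 are still connected via 6-0-1-8-4, so the component count stays at 1.

1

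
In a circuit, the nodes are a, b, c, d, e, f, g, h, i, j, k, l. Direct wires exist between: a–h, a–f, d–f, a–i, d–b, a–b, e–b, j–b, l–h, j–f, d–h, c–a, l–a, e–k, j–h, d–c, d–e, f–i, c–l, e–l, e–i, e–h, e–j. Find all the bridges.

e-k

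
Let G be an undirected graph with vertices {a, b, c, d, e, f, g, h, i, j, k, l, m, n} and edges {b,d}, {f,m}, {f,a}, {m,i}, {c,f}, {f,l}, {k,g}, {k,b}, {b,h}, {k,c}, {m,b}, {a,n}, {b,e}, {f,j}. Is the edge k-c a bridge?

After removing k-c, the path k-b-m-f-c still connects them, so the edge is not a bridge.

No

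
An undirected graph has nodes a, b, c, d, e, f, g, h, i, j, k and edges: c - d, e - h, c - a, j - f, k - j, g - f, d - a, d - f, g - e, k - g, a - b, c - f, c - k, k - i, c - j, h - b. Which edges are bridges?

i-k

The edges on the cycle c-k-j-c are not bridges since each lies on that cycle.
But removing i - k disconnects i from k — this is a bridge.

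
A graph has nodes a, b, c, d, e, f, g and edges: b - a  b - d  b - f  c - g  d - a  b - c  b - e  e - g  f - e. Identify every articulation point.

b

Removing b increases the component count from 1 to 2, so b is a cut vertex.
By contrast removing g leaves 1 component; it is not a cut vertex. No other vertex is a cut vertex either.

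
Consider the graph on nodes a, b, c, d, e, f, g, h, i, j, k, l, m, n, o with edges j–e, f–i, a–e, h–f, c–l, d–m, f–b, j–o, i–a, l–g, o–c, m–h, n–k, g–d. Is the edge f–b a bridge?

Yes

Removing f–b leaves no path between f and b: the component count goes from 2 to 3. So it is a bridge.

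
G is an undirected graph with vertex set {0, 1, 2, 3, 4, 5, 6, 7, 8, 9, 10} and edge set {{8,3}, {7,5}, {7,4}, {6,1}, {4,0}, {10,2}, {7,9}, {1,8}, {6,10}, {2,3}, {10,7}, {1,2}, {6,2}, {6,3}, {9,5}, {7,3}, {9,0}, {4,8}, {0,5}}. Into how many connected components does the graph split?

Starting from 0 we can reach 0, 1, 2, 3, 4, 5, 6, 7, 8, 9, 10. That is one component of size 11.
Total: 1 component.

1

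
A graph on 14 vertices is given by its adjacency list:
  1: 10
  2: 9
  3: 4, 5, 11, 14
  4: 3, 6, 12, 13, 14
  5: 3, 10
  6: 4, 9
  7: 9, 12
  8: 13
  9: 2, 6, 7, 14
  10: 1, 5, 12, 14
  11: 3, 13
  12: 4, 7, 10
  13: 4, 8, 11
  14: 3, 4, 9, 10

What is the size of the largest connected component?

14

Starting from 1 we can reach 1, 2, 3, 4, 5, 6, 7, 8, 9, 10, 11, 12, 13, 14. That is one component of size 14.
The largest has 14 vertices.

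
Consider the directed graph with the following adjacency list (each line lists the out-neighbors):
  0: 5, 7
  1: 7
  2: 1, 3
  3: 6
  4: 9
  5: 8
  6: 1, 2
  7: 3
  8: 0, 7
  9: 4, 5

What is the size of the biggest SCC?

5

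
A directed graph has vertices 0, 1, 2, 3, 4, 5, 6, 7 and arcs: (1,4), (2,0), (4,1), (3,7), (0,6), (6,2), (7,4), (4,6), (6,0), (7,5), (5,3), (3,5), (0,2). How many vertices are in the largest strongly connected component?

3

{0, 2, 6} are all mutually reachable — one SCC of size 3.
{3, 5, 7} are all mutually reachable — one SCC of size 3.
{1, 4} are all mutually reachable — one SCC of size 2.
The largest has 3 vertices.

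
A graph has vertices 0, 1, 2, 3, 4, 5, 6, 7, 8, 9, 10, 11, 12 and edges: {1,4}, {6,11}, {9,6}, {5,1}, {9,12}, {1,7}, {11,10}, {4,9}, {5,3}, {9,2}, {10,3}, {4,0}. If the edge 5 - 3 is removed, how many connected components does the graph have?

2

5 and 3 are still connected via 5-1-4-9-6-11-10-3, so the component count stays at 2.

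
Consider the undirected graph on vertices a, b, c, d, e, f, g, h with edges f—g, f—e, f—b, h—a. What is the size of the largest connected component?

4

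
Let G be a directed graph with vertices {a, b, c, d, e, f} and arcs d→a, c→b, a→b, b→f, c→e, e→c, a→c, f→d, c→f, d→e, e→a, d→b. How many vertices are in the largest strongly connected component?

6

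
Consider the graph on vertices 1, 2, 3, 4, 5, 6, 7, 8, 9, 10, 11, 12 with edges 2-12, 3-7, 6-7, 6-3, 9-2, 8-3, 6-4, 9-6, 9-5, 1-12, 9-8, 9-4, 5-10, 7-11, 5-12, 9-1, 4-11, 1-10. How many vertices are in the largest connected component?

Starting from 1 we can reach 1, 2, 3, 4, 5, 6, 7, 8, 9, 10, 11, 12. That is one component of size 12.
The largest has 12 vertices.

12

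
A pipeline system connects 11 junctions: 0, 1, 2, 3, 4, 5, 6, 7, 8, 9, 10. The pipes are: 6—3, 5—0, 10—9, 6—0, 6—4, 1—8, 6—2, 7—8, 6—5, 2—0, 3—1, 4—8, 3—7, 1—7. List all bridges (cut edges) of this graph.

10-9

The edges on the cycle 3-1-7-3 are not bridges since each lies on that cycle.
But removing 10—9 disconnects 10 from 9 — this is a bridge.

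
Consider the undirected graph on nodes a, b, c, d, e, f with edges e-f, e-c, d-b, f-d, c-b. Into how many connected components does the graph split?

a is isolated — a component by itself.
Starting from b we can reach b, c, d, e, f. That is one component of size 5.
Total: 2 components.

2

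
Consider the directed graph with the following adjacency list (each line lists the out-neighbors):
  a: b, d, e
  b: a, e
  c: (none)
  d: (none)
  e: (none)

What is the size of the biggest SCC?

{a, b} are all mutually reachable — one SCC of size 2.
{c} is an SCC by itself.
{d} is an SCC by itself.
{e} is an SCC by itself.
The largest has 2 vertices.

2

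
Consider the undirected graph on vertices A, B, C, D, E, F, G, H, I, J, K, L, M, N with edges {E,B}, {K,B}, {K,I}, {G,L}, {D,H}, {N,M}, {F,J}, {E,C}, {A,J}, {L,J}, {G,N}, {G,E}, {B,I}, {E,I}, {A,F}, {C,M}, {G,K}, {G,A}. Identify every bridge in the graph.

The edges on the cycle A-F-J-A are not bridges since each lies on that cycle.
But removing D-H disconnects D from H — this is a bridge.

D-H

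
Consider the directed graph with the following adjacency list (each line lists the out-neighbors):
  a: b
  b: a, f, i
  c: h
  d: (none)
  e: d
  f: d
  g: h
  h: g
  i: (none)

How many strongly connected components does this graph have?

{g, h} are all mutually reachable — one SCC of size 2.
{a, b} are all mutually reachable — one SCC of size 2.
{c} is an SCC by itself.
{i} is an SCC by itself.
{d} is an SCC by itself.
(and 2 more singleton SCCs)
That gives 7 strongly connected components.

7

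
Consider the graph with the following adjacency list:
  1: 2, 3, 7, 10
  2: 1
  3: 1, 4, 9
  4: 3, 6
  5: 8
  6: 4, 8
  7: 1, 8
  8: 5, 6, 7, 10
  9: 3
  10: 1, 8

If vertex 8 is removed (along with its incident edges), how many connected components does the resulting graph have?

2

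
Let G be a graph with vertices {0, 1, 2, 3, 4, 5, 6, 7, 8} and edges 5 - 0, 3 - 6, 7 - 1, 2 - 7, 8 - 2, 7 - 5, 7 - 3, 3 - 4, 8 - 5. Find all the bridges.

The edges on the cycle 8-2-7-5-8 are not bridges since each lies on that cycle.
But removing 3 - 4 disconnects 3 from 4; removing 7 - 3 disconnects 7 from 3; removing 5 - 0 disconnects 5 from 0; removing 7 - 1 disconnects 7 from 1 — these are bridges.
In total 5 edges are bridges.

0-5, 1-7, 3-4, 3-6, 3-7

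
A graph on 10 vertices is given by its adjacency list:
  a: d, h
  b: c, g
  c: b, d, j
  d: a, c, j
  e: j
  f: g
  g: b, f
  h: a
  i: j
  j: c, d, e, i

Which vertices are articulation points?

a, b, c, d, g, j

Removing a increases the component count from 1 to 2, so a is a cut vertex.
Removing b increases the component count from 1 to 2, so b is a cut vertex.
Removing c increases the component count from 1 to 2, so c is a cut vertex.
Likewise d, g, j are cut vertices.
By contrast removing i leaves 1 component; it is not a cut vertex. No other vertex is a cut vertex either.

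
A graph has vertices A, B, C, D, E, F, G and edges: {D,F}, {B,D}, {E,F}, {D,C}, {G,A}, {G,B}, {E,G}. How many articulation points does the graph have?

Removing D increases the component count from 1 to 2, so D is a cut vertex.
Removing G increases the component count from 1 to 2, so G is a cut vertex.
By contrast removing C leaves 1 component; it is not a cut vertex. No other vertex is a cut vertex either.

2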